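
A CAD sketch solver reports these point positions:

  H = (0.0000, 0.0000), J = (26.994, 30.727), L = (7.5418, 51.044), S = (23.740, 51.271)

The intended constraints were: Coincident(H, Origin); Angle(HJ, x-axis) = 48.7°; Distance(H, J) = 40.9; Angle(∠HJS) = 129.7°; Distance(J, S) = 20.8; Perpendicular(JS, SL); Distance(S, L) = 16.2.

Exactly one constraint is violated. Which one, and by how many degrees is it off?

Perpendicular(JS, SL) — off by 8.20°.

H = (0.00, 0.00) ✓; HJ at 48.70° ✓; |HJ| = 40.90 ✓; ∠HJS = 129.7° ✓; |JS| = 20.80 ✓; ∠(JS, SL) = 81.80° ✗; |SL| = 16.20 ✓.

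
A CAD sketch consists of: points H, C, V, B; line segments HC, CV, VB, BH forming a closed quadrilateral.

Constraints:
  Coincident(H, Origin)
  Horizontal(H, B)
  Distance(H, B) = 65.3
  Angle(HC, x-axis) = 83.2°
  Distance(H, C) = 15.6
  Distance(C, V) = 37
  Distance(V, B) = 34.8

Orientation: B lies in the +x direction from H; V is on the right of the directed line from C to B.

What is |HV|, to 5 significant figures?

31.993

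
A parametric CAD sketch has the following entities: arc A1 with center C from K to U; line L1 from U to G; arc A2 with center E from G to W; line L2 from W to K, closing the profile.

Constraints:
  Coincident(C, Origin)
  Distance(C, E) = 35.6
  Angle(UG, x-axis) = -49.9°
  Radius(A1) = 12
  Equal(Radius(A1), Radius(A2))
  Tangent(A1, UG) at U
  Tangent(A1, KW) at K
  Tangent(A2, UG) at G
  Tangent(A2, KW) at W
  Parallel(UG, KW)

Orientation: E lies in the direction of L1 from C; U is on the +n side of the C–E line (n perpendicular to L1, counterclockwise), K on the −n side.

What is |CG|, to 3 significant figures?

37.6

Tangency of A1 to both parallel lines with radius 12.0 puts U and K at C ± 12.0·n: U = (9.18, 7.73), K = (-9.18, -7.73). Equal radii place G and W the same way about E: G = E + 12.0·n = (32.1, -19.5), W = E − 12.0·n = (13.8, -35.0). Then |CG| = |G − C| = 37.6.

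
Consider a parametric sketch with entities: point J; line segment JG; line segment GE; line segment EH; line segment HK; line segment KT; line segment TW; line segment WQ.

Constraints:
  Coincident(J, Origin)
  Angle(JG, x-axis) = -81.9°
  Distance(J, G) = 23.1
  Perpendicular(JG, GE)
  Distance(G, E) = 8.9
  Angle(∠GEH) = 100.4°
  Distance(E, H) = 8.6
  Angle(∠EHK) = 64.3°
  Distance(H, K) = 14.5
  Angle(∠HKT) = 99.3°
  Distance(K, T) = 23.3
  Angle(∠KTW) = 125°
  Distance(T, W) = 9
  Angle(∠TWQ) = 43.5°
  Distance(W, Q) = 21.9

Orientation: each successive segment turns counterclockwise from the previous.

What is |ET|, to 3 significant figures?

21.1

J is at the origin; JG runs at -81.9° with length 23.1, so G = (3.25, -22.9). JG is perpendicular to GE, so GE runs at 8.10°; with |GE| = 8.9, E = (12.1, -21.6). ∠GEH = 100.4° gives EH at 87.7° from the x-axis; with |EH| = 8.6, H = (12.4, -13.0). ∠EHK = 64.3° gives HK at -157° from the x-axis; with |HK| = 14.5, K = (-0.896, -18.8). ∠HKT = 99.3° gives KT at -75.9° from the x-axis; with |KT| = 23.3, T = (4.78, -41.4). Then |ET| = |T − E| = 21.1.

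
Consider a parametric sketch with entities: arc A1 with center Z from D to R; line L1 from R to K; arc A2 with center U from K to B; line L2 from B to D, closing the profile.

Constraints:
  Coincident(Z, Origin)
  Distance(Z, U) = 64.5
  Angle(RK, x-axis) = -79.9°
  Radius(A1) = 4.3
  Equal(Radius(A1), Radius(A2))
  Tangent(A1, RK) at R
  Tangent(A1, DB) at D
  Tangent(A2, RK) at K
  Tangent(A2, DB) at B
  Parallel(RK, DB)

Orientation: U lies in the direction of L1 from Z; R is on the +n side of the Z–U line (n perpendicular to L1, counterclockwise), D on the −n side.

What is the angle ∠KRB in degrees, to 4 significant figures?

7.595°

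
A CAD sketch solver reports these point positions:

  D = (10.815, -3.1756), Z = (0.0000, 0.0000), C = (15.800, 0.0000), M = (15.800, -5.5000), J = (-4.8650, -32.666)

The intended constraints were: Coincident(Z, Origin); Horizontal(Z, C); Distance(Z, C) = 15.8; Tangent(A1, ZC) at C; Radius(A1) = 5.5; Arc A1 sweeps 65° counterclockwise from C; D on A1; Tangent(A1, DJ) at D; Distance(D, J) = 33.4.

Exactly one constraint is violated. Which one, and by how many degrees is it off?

Tangent(A1, DJ) at D — off by 3.00°.

Z = (0.00, 0.00) ✓; Z.y = 0.00, C.y = 0.00 ✓; |ZC| = 15.80 ✓; ∠(MC, CZ) = 90.00° ✓; |MC| = 5.500 ✓; bearing(M→D) − bearing(M→C) = 65.00° ✓; |MD| = 5.500 ✓; ∠(MD, DJ) = 93.00° ✗; |DJ| = 33.40 ✓.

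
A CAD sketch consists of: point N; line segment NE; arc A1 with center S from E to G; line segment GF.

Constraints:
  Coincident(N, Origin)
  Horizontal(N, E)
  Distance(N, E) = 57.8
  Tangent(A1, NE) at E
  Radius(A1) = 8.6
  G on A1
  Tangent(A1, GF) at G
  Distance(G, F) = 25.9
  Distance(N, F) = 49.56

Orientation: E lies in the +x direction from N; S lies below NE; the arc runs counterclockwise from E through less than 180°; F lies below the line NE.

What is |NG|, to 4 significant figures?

50.13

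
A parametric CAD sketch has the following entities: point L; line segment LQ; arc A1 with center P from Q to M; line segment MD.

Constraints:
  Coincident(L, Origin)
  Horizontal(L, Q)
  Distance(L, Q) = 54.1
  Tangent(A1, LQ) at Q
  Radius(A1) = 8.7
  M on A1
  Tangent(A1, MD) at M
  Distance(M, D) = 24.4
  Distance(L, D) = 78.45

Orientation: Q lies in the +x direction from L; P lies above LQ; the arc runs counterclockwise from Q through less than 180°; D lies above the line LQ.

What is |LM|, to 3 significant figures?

61.6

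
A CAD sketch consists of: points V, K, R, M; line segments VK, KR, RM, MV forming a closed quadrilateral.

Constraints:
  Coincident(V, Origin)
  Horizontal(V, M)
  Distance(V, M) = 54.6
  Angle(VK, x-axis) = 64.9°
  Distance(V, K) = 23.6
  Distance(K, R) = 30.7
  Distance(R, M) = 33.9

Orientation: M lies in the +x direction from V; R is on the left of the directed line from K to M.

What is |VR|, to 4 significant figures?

49.69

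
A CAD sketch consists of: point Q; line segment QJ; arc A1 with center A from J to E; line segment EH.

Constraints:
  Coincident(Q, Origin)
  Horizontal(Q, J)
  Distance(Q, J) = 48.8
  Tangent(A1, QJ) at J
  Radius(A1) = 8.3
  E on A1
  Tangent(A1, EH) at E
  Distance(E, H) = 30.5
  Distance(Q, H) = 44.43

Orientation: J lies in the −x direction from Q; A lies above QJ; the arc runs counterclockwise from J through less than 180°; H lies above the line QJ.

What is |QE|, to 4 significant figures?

41.45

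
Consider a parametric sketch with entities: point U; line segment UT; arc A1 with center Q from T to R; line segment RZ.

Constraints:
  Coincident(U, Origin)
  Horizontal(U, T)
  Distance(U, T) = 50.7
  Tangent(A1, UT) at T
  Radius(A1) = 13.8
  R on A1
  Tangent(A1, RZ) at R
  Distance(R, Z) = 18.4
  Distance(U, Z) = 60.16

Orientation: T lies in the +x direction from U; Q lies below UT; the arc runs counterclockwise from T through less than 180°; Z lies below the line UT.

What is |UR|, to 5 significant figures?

43.824

U is at the origin; U and T share the same y with |UT| = 50.7 and T on the +x side, so T = (50.700, 0.0000). Since A1 is tangent to UT there, QT ⟂ UT, so Q = T + (0, -13.8) = (50.700, -13.800). Since QR ⟂ RZ (tangency), |QZ| = √(13.8² + 18.4²) = 23.000 regardless of where R sits on A1. So Z lies on both circle(U, 60.16) and circle(Q, 23.000); the below-UT intersection is Z = (47.739, -36.609). R is the foot of the tangent from Z: R = (38.686, -20.590).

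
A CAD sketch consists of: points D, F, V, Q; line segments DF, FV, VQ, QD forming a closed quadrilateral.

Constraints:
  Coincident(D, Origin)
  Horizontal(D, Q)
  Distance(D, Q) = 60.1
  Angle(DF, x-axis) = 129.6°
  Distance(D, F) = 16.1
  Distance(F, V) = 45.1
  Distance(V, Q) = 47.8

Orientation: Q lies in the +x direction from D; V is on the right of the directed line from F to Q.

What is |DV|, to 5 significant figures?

29.002

D is at the origin; D and Q share the same y with |DQ| = 60.1 and Q in +x, so Q = (60.1, 0). DF runs at 129.6° with |DF| = 16.1, so F = (-10.263, 12.405). V is determined by |FV| = 45.1 and |VQ| = 47.8 together: it lies at the intersection of circle(F, 45.1) and circle(Q, 47.8). With |FQ| = 71.448, the foot of the radical line on FQ is 33.969 from F and the perpendicular offset is √(45.1² − 33.969²) = 29.667. Taking the right-of-FQ solution: V = (18.039, -22.709).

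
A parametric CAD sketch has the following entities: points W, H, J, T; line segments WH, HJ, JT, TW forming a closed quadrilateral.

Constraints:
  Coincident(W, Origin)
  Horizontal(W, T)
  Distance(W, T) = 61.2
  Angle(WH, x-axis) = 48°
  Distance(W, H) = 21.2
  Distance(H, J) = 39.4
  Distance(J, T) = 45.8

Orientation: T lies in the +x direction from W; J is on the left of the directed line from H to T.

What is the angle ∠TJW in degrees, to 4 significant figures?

68.68°

W is at the origin; WT is horizontal with |WT| = 61.2 and T in +x, so T = (61.2, 0). WH runs at 48.0° with |WH| = 21.2, so H = (14.19, 15.75). J is determined by |HJ| = 39.4 and |JT| = 45.8 together: it lies at the intersection of circle(H, 39.4) and circle(T, 45.8). With |HT| = 49.58, the foot of the radical line on HT is 19.29 from H and the perpendicular offset is √(39.4² − 19.29²) = 34.35. Taking the left-of-HT solution: J = (43.39, 42.20).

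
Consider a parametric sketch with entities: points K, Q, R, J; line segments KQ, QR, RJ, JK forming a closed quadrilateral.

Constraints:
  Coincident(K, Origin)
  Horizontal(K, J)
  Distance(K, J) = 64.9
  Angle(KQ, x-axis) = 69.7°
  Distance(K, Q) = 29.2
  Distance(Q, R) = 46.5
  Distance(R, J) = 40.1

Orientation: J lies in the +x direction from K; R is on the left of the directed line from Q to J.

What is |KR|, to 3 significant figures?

67.5

Checks: |QR| = 46.50 ✓; |RJ| = 40.10 ✓.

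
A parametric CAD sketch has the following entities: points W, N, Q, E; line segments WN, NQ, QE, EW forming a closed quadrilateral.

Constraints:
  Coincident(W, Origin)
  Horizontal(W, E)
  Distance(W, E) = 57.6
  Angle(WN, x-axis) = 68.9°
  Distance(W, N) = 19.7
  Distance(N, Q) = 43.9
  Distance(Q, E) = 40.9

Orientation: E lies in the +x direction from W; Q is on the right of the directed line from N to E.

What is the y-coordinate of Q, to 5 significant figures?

-22.390

Checks: |NQ| = 43.90 ✓; |QE| = 40.90 ✓.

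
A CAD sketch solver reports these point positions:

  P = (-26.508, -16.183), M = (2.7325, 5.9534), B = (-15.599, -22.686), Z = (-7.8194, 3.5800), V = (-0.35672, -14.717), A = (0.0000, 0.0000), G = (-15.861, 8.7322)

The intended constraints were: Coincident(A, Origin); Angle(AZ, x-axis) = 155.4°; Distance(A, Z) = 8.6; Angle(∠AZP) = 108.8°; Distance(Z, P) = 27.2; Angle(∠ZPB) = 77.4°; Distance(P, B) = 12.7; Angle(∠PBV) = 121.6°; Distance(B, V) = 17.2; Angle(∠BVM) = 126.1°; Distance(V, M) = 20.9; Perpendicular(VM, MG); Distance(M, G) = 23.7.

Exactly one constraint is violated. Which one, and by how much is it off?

Distance(M, G) = 23.7 — off by 4.90.

A = (0.00, 0.00) ✓; AZ at 155.4° ✓; |AZ| = 8.600 ✓; ∠AZP = 108.8° ✓; |ZP| = 27.20 ✓; ∠ZPB = 77.40° ✓; |PB| = 12.70 ✓; ∠PBV = 121.6° ✓; |BV| = 17.20 ✓; ∠BVM = 126.1° ✓; |VM| = 20.90 ✓; ∠(VM, MG) = 90.00° ✓; |MG| = 18.80 ✗.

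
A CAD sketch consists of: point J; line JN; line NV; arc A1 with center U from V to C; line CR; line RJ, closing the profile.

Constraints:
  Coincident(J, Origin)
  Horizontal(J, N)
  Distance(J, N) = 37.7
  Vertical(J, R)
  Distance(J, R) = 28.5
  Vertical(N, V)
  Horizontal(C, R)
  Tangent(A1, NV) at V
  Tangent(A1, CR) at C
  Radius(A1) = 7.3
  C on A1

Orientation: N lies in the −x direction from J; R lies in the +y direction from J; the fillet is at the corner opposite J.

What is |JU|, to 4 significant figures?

37.06

J is at the origin; J and N share the same y with |JN| = 37.7 and N on the −x side, so N = (-37.70, 0.000). J and R share the same x with |JR| = 28.5 and R on the +y side, so R = (0.000, 28.50). The virtual corner opposite J is at (-37.70, 28.50). A1 meets NV tangentially, so UV is at right angles to NV and since A1 is tangent to CR there, UC ⟂ CR, with radius 7.3, so the center U sits 7.3 in from both sides at U = (-30.40, 21.20). Then |JU| = |U − J| = 37.06.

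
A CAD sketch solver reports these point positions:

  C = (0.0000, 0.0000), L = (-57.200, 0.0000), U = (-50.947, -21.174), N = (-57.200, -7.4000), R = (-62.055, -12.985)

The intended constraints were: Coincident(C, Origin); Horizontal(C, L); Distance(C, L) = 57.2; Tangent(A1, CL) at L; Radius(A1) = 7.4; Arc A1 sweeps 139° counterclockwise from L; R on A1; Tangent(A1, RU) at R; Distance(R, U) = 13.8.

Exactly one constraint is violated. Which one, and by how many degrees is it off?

Tangent(A1, RU) at R — off by 4.60°.

C = (0.00, 0.00) ✓; C.y = 0.00, L.y = 0.00 ✓; |CL| = 57.20 ✓; ∠(NL, LC) = 90.00° ✓; |NL| = 7.400 ✓; bearing(N→R) − bearing(N→L) = 139.0° ✓; |NR| = 7.400 ✓; ∠(NR, RU) = 85.40° ✗; |RU| = 13.80 ✓.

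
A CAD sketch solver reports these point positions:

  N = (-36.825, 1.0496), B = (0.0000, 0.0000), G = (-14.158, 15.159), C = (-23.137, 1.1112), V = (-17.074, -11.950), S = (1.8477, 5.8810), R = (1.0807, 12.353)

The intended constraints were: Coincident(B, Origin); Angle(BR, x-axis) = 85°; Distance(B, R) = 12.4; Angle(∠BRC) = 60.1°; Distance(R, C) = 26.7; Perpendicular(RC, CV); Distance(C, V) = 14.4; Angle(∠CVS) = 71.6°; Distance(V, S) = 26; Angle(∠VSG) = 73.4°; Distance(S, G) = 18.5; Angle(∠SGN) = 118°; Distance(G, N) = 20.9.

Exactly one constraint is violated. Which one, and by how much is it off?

Distance(G, N) = 20.9 — off by 5.80.

B = (0.00, 0.00) ✓; BR at 85.00° ✓; |BR| = 12.40 ✓; ∠BRC = 60.10° ✓; |RC| = 26.70 ✓; ∠(RC, CV) = 90.00° ✓; |CV| = 14.40 ✓; ∠CVS = 71.60° ✓; |VS| = 26.00 ✓; ∠VSG = 73.40° ✓; |SG| = 18.50 ✓; ∠SGN = 118.0° ✓; |GN| = 26.70 ✗.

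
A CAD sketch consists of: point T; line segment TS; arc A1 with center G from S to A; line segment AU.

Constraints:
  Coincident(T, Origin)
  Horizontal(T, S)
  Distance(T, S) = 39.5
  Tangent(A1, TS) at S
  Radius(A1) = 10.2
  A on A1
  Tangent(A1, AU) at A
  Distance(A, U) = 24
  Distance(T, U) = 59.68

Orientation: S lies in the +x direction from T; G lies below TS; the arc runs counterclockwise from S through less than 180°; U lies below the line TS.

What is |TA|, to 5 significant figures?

36.420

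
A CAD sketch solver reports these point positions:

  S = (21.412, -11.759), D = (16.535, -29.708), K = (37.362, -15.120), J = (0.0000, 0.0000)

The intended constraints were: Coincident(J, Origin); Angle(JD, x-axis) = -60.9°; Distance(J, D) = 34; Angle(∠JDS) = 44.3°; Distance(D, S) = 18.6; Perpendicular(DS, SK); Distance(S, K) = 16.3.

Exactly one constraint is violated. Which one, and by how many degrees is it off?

Perpendicular(DS, SK) — off by 3.30°.

J = (0.00, 0.00) ✓; JD at -60.90° ✓; |JD| = 34.00 ✓; ∠JDS = 44.30° ✓; |DS| = 18.60 ✓; ∠(DS, SK) = 86.70° ✗; |SK| = 16.30 ✓.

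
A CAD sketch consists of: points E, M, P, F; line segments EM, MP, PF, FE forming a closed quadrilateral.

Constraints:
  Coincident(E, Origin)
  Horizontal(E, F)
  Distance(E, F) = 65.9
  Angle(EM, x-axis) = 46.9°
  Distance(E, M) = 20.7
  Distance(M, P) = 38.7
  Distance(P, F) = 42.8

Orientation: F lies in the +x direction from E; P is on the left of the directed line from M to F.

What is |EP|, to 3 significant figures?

59.1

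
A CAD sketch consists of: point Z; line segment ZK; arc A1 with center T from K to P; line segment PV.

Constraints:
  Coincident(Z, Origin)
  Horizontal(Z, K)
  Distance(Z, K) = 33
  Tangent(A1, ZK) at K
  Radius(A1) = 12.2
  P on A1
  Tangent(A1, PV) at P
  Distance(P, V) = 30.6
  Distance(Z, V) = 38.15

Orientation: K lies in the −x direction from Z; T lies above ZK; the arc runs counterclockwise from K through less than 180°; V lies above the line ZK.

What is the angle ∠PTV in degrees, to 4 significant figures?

68.26°

Checks: |TP| = 12.20 ✓; ∠(TP, PV) = 90.00° ✓; |PV| = 30.60 ✓; |ZV| = 38.15 ✓.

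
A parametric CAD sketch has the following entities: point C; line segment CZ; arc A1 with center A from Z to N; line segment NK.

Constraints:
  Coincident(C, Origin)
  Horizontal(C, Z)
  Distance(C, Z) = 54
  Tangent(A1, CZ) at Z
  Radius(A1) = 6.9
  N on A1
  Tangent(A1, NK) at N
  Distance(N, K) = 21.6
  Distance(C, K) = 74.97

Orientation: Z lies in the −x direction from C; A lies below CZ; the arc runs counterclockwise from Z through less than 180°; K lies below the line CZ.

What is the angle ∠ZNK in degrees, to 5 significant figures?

152.61°

C is at the origin; CZ is horizontal with |CZ| = 54.0 and Z on the −x side, so Z = (-54.000, 0.0000). The tangent condition forces AZ to be normal to CZ, so A = Z + (0, -6.9) = (-54.000, -6.9000). Since AN ⟂ NK (tangency), |AK| = √(6.9² + 21.6²) = 22.675 regardless of where N sits on A1. So K lies on both circle(C, 74.97) and circle(A, 22.675); the below-CZ intersection is K = (-72.094, -20.567). N is the foot of the tangent from K: N = (-59.637, -2.9208).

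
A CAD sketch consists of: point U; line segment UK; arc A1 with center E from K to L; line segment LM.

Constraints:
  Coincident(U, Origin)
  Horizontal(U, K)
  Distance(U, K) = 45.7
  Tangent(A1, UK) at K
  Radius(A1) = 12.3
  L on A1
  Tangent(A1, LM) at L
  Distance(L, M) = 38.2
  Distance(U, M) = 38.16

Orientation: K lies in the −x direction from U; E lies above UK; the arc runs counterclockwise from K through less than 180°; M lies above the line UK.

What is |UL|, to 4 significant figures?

36.14

Checks: |EL| = 12.30 ✓; ∠(EL, LM) = 90.00° ✓; |LM| = 38.20 ✓; |UM| = 38.16 ✓.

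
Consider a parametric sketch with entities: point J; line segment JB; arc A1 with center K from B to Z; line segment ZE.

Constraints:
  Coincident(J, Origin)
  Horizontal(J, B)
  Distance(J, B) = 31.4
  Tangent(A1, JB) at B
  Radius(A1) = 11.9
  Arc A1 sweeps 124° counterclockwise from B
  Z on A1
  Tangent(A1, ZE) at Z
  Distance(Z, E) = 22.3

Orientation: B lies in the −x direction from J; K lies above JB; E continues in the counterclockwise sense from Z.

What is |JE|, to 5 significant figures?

50.283

On A1, B sits at bearing -90° from K; a 124° counterclockwise sweep puts Z at bearing 34°, so Z = K + 11.9·(cos 34°, sin 34°) = (-21.534, 18.554). Since A1 is tangent to ZE there, KZ ⟂ ZE, so ZE runs along (−sin 34°, cos 34°); with |ZE| = 22.3, E = (-34.004, 37.042). Then |JE| = |E − J| = 50.283.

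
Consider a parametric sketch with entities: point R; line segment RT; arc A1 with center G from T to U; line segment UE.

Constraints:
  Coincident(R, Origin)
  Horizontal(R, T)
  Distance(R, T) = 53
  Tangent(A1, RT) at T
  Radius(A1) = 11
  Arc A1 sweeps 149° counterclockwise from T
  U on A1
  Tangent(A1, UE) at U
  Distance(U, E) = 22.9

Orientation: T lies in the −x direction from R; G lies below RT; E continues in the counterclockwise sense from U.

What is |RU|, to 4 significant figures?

62.12

Since A1 is tangent to RT there, GT ⟂ RT, so G = T + (0, -11) = (-53.00, -11.00). On A1, T sits at bearing 90° from G; a 149° counterclockwise sweep puts U at bearing 239°, so U = G + 11.0·(cos 239°, sin 239°) = (-58.67, -20.43). Then |RU| = |U − R| = 62.12.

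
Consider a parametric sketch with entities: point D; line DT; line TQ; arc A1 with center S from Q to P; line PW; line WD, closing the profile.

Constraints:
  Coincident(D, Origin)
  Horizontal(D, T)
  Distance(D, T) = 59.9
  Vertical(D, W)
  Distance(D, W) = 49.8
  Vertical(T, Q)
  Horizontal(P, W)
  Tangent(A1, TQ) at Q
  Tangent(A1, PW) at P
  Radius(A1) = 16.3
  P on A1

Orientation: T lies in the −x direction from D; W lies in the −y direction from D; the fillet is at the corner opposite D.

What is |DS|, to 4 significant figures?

54.98

D and W share the same x with |DW| = 49.8 and W on the −y side, so W = (0.000, -49.80). The virtual corner opposite D is at (-59.90, -49.80). Tangency of A1 to TQ means the radius SQ is perpendicular to TQ and A1 meets PW tangentially, so SP is at right angles to PW, with radius 16.3, so the center S sits 16.3 in from both sides at S = (-43.60, -33.50). Then |DS| = |S − D| = 54.98.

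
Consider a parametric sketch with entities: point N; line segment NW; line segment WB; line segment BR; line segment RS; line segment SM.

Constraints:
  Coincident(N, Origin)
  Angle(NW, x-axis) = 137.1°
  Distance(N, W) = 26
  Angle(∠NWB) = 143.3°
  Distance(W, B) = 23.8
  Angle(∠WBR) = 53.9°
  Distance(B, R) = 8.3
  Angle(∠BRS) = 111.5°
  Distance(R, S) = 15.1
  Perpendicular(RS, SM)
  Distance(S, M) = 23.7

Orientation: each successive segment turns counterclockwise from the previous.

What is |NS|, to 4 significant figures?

28.14

∠WBR = 53.9° gives BR at -60.10° from the x-axis; with |BR| = 8.3, R = (-38.57, 13.07). ∠BRS = 111.5° gives RS at 8.400° from the x-axis; with |RS| = 15.1, S = (-23.63, 15.28). Then |NS| = |S − N| = 28.14.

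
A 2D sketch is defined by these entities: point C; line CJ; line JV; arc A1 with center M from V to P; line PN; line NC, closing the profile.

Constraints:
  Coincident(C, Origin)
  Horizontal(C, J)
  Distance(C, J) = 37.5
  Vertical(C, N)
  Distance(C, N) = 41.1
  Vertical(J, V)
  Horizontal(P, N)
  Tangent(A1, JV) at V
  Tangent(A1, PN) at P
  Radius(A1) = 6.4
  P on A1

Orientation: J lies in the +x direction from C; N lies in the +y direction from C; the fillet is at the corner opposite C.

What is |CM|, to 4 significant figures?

46.60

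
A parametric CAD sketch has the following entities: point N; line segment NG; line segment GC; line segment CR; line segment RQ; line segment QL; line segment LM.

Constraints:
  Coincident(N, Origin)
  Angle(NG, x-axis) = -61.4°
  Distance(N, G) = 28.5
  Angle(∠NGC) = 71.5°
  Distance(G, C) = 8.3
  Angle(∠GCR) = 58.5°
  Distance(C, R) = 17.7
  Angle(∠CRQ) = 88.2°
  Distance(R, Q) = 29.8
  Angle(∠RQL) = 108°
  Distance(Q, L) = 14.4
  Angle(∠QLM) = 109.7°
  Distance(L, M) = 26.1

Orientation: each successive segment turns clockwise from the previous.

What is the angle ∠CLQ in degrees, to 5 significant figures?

78.764°

N is at the origin; NG runs at -61.4° with length 28.5, so G = (13.643, -25.023). ∠NGC = 71.5° gives GC at -169.90° from the x-axis; with |GC| = 8.3, C = (5.4713, -26.478). ∠GCR = 58.5° gives CR at 68.600° from the x-axis; with |CR| = 17.7, R = (11.930, -9.9984). ∠CRQ = 88.2° gives RQ at -23.200° from the x-axis; with |RQ| = 29.8, Q = (39.320, -21.738). ∠RQL = 108.0° gives QL at -95.200° from the x-axis; with |QL| = 14.4, L = (38.015, -36.079). Then cos ∠CLQ = LC·LQ / (|LC||LQ|), giving 78.764°.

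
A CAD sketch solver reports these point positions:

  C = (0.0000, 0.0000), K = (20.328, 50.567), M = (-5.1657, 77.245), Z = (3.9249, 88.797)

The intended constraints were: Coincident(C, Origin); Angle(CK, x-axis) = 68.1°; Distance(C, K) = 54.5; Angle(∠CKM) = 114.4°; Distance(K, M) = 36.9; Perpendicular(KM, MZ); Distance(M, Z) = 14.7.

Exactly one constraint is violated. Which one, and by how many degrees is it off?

Perpendicular(KM, MZ) — off by 8.10°.

C = (0.00, 0.00) ✓; CK at 68.10° ✓; |CK| = 54.50 ✓; ∠CKM = 114.4° ✓; |KM| = 36.90 ✓; ∠(KM, MZ) = 81.90° ✗; |MZ| = 14.70 ✓.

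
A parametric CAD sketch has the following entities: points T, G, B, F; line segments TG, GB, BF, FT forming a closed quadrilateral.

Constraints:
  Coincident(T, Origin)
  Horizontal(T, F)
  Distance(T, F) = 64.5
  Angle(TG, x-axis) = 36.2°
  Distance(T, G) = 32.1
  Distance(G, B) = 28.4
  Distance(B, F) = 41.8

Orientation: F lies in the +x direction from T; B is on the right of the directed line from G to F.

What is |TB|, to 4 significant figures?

25.54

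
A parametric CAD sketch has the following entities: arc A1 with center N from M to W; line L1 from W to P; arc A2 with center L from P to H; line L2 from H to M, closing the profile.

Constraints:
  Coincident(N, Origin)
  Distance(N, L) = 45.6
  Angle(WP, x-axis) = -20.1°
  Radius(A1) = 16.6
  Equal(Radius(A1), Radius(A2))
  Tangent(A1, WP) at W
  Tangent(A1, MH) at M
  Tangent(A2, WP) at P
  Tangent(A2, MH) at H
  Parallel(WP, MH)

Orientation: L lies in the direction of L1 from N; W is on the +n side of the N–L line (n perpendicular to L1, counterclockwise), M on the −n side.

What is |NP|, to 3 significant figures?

48.5

The slot axis is L1's direction at -20.1°, so u = (cos -20.1°, sin -20.1°) = (0.939, -0.344) and n = (−sin -20.1°, cos -20.1°) = (0.344, 0.939). N is at the origin and L lies 45.6 along u from N, so L = 45.6·u = (42.8, -15.7). Tangency of A1 to both parallel lines with radius 16.6 puts W and M at N ± 16.6·n: W = (5.70, 15.6), M = (-5.70, -15.6). Equal radii place P and H the same way about L: P = L + 16.6·n = (48.5, -0.0819), H = L − 16.6·n = (37.1, -31.3). Then |NP| = |P − N| = 48.5.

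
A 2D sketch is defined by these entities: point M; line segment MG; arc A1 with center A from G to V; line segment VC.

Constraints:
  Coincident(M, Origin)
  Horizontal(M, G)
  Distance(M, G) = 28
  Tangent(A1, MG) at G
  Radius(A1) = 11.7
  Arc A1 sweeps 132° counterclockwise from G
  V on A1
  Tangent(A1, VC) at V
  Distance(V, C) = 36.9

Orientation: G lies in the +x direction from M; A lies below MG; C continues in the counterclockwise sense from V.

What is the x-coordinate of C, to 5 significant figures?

43.996

On A1, G sits at bearing 90° from A; a 132° counterclockwise sweep puts V at bearing 222°, so V = A + 11.7·(cos 222°, sin 222°) = (19.305, -19.529). The tangent condition forces AV to be normal to VC, so VC runs along (−sin 222°, cos 222°); with |VC| = 36.9, C = (43.996, -46.951). So C.x = 43.996.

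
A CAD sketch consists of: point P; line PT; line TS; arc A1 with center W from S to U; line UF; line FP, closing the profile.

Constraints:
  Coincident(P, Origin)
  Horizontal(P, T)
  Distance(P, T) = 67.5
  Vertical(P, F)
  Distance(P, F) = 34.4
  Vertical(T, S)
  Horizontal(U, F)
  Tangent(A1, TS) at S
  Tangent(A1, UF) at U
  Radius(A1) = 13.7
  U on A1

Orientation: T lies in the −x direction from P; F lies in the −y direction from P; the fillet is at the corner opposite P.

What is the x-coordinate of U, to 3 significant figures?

-53.8

P is at the origin; PT is horizontal with |PT| = 67.5 and T on the −x side, so T = (-67.5, 0.00). P and F share the same x with |PF| = 34.4 and F on the −y side, so F = (0.00, -34.4). The virtual corner opposite P is at (-67.5, -34.4). Tangency of A1 to TS means the radius WS is perpendicular to TS and since A1 is tangent to UF there, WU ⟂ UF, with radius 13.7, so the center W sits 13.7 in from both sides at W = (-53.8, -20.7). That places the tangent points at S = (-67.5, -20.7) on TS and U = (-53.8, -34.4) on UF. So U.x = -53.8.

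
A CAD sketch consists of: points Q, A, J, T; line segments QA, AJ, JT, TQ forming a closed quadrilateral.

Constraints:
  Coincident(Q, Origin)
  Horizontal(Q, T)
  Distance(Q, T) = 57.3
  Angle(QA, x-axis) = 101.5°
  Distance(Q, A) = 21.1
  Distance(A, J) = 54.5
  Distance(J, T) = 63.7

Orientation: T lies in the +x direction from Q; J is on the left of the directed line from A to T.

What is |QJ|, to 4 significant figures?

68.50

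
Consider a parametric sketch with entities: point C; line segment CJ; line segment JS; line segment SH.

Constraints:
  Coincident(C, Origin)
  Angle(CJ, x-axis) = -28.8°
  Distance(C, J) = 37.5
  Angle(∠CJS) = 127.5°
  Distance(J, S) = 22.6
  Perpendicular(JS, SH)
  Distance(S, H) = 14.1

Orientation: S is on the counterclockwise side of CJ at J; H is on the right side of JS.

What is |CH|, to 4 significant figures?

63.14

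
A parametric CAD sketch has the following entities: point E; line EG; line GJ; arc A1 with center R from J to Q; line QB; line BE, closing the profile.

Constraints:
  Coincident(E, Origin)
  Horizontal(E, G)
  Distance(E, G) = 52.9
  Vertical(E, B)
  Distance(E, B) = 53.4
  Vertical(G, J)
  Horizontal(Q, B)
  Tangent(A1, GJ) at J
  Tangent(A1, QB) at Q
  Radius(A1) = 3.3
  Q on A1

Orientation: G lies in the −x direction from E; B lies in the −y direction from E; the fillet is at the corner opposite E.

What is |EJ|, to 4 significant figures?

72.86

E is at the origin; E and G share the same y with |EG| = 52.9 and G on the −x side, so G = (-52.90, 0.000). E and B share the same x with |EB| = 53.4 and B on the −y side, so B = (0.000, -53.40). The virtual corner opposite E is at (-52.90, -53.40). Tangency of A1 to GJ means the radius RJ is perpendicular to GJ and A1 meets QB tangentially, so RQ is at right angles to QB, with radius 3.3, so the center R sits 3.3 in from both sides at R = (-49.60, -50.10). That places the tangent points at J = (-52.90, -50.10) on GJ and Q = (-49.60, -53.40) on QB. Then |EJ| = |J − E| = 72.86.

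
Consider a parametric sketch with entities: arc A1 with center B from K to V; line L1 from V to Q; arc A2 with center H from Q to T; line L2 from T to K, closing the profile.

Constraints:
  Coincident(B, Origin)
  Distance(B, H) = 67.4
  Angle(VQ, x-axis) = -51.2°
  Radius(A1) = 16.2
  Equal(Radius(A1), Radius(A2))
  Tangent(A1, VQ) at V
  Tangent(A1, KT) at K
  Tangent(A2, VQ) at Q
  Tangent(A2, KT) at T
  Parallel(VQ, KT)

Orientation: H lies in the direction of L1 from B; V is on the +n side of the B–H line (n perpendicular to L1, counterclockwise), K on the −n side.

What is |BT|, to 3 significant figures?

69.3

Tangency of A1 to both parallel lines with radius 16.2 puts V and K at B ± 16.2·n: V = (12.6, 10.2), K = (-12.6, -10.2). Equal radii place Q and T the same way about H: Q = H + 16.2·n = (54.9, -42.4), T = H − 16.2·n = (29.6, -62.7). Then |BT| = |T − B| = 69.3.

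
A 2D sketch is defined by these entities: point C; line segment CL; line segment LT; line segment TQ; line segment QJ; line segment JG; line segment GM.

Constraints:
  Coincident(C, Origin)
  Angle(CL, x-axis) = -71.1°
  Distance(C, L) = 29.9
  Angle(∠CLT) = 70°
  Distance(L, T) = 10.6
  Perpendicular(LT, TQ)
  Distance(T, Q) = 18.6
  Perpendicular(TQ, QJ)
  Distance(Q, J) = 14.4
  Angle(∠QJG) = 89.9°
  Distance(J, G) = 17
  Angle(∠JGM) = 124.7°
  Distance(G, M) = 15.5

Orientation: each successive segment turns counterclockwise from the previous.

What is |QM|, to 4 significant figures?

25.85

∠QJG = 89.9° gives JG at -51.00° from the x-axis; with |JG| = 17.0, G = (5.746, -29.41). ∠JGM = 124.7° gives GM at 4.300° from the x-axis; with |GM| = 15.5, M = (21.20, -28.25). Then |QM| = |M − Q| = 25.85.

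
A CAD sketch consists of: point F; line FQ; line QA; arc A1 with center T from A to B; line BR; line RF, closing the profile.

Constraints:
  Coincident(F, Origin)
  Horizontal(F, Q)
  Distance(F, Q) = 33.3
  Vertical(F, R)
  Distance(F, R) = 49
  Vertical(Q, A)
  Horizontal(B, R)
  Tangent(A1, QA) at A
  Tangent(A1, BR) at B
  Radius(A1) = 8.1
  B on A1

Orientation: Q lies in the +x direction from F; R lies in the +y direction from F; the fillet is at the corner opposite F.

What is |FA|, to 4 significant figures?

52.74

F is at the origin; FQ is horizontal with |FQ| = 33.3 and Q on the +x side, so Q = (33.30, 0.000). F and R share the same x with |FR| = 49.0 and R on the +y side, so R = (0.000, 49.00). The virtual corner opposite F is at (33.30, 49.00). A1 meets QA tangentially, so TA is at right angles to QA and A1 meets BR tangentially, so TB is at right angles to BR, with radius 8.1, so the center T sits 8.1 in from both sides at T = (25.20, 40.90). That places the tangent points at A = (33.30, 40.90) on QA and B = (25.20, 49.00) on BR. Then |FA| = |A − F| = 52.74.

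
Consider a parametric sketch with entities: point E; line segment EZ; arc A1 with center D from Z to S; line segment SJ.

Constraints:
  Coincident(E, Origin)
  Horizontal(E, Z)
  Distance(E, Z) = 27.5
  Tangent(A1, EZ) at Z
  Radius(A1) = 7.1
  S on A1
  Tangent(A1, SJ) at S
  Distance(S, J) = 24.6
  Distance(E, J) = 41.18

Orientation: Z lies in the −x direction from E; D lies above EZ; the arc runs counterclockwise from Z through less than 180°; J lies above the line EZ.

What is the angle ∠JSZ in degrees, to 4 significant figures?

129.6°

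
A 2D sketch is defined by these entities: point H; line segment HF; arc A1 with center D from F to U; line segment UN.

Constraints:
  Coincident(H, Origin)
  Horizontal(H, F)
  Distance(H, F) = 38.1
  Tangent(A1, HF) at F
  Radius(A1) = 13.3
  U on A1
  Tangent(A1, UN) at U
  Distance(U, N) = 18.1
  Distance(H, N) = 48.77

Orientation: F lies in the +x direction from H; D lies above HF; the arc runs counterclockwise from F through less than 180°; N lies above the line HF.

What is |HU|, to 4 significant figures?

52.43

H is at the origin; H and F share the same y with |HF| = 38.1 and F on the +x side, so F = (38.10, 0.000). Tangency of A1 to HF means the radius DF is perpendicular to HF, so D = F + (0, 13.3) = (38.10, 13.30). Since DU ⟂ UN (tangency), |DN| = √(13.3² + 18.1²) = 22.46 regardless of where U sits on A1. So N lies on both circle(H, 48.77) and circle(D, 22.46); the above-HF intersection is N = (33.64, 35.31). U is the foot of the tangent from N: U = (47.04, 23.15).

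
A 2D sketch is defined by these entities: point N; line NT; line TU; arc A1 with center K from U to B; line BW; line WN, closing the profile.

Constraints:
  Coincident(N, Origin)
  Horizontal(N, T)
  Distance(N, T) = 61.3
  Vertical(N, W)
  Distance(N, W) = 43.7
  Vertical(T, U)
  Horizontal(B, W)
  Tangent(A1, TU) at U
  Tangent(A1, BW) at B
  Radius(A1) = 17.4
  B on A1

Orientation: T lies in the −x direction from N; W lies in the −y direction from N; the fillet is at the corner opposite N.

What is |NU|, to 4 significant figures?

66.70

The virtual corner opposite N is at (-61.30, -43.70). Since A1 is tangent to TU there, KU ⟂ TU and tangency of A1 to BW means the radius KB is perpendicular to BW, with radius 17.4, so the center K sits 17.4 in from both sides at K = (-43.90, -26.30). That places the tangent points at U = (-61.30, -26.30) on TU and B = (-43.90, -43.70) on BW. Then |NU| = |U − N| = 66.70.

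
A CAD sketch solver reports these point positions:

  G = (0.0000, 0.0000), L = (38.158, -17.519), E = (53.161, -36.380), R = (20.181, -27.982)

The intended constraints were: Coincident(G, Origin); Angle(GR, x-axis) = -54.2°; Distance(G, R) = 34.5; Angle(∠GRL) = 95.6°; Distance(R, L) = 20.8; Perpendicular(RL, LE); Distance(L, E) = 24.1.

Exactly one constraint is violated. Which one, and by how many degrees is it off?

Perpendicular(RL, LE) — off by 8.30°.

G = (0.00, 0.00) ✓; GR at -54.20° ✓; |GR| = 34.50 ✓; ∠GRL = 95.60° ✓; |RL| = 20.80 ✓; ∠(RL, LE) = 81.70° ✗; |LE| = 24.10 ✓.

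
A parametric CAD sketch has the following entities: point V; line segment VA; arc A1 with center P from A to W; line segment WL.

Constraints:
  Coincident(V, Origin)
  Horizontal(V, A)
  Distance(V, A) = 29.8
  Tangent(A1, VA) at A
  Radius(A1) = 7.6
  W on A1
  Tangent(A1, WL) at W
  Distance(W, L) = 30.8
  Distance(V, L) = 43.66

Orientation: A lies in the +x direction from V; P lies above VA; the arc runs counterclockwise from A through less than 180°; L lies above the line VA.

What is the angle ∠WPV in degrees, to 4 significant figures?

164.8°

Checks: |PW| = 7.600 ✓; ∠(PW, WL) = 90.00° ✓; |WL| = 30.80 ✓; |VL| = 43.66 ✓.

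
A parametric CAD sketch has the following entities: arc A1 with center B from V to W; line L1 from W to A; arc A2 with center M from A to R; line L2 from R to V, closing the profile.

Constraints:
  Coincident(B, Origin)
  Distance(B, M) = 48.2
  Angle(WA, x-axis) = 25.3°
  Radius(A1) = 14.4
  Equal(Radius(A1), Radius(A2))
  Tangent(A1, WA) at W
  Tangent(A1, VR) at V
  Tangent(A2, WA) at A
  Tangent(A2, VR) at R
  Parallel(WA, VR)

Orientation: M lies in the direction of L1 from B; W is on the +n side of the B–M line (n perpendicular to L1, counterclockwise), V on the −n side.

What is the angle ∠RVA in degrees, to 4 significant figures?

30.86°

Tangency of A1 to both parallel lines with radius 14.4 puts W and V at B ± 14.4·n: W = (-6.154, 13.02), V = (6.154, -13.02). Equal radii place A and R the same way about M: A = M + 14.4·n = (37.42, 33.62), R = M − 14.4·n = (49.73, 7.580). Then cos ∠RVA = VR·VA / (|VR||VA|), giving 30.86°.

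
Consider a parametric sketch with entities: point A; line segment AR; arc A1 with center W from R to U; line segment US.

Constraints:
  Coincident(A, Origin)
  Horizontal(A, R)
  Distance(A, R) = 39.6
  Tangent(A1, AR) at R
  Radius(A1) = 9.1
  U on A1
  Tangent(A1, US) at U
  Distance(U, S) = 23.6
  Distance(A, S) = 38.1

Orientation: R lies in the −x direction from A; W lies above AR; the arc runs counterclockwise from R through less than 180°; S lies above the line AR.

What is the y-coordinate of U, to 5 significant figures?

6.5993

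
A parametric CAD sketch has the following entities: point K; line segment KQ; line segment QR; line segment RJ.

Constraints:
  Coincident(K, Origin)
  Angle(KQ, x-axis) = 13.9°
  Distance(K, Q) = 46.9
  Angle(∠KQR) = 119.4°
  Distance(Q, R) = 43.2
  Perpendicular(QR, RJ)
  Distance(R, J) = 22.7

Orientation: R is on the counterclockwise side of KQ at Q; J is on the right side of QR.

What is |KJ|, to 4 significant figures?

91.79

∠KQR = 119.4°, so QR runs at 13.9° + (180° − 119.4°) = 74.50° from the x-axis; with |QR| = 43.2, R = Q + 43.2·(cos 74.50°, sin 74.50°) = (57.07, 52.90). The perpendicularity gives RJ at right angles to QR; with |RJ| = 22.7 on the right of QR, J = R + 22.7·(0.9636, -0.2672) = (78.95, 46.83). Then |KJ| = |J − K| = 91.79.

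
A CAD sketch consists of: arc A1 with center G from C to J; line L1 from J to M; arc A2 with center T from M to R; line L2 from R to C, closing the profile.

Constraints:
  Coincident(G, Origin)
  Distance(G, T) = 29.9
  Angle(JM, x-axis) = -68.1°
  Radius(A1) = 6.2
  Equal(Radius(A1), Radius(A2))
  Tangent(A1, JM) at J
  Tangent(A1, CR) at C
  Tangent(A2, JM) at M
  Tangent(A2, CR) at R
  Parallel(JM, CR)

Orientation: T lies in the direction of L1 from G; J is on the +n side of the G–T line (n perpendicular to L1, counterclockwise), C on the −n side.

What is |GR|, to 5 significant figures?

30.536

Tangency of A1 to both parallel lines with radius 6.2 puts J and C at G ± 6.2·n: J = (5.7526, 2.3125), C = (-5.7526, -2.3125). Equal radii place M and R the same way about T: M = T + 6.2·n = (16.905, -25.430), R = T − 6.2·n = (5.3997, -30.055). Then |GR| = |R − G| = 30.536.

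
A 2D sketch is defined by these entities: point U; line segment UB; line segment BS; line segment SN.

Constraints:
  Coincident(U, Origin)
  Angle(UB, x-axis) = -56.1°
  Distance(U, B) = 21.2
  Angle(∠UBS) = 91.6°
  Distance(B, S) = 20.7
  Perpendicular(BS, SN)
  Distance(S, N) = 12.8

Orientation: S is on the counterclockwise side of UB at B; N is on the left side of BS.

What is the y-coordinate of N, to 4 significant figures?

4.284

U is at the origin; UB runs at -56.1° with length 21.2, so B = 21.2·(cos -56.1°, sin -56.1°) = (11.82, -17.60). ∠UBS = 91.6°, so BS runs at -56.1° + (180° − 91.6°) = 32.30° from the x-axis; with |BS| = 20.7, S = B + 20.7·(cos 32.30°, sin 32.30°) = (29.32, -6.535). BS is perpendicular to SN; with |SN| = 12.8 on the left of BS, N = S + 12.8·(-0.5344, 0.8453) = (22.48, 4.284). So N.y = 4.284.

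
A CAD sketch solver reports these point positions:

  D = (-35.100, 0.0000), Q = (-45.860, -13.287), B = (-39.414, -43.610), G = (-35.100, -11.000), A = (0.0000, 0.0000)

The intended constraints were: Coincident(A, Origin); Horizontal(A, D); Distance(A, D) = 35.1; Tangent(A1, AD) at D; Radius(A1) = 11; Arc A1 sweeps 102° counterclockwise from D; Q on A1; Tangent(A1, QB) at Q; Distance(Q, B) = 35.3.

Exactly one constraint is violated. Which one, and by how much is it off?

Distance(Q, B) = 35.3 — off by 4.30.

A = (0.00, 0.00) ✓; A.y = 0.00, D.y = 0.00 ✓; |AD| = 35.10 ✓; ∠(GD, DA) = 90.00° ✓; |GD| = 11.00 ✓; bearing(G→Q) − bearing(G→D) = 102.0° ✓; |GQ| = 11.00 ✓; ∠(GQ, QB) = 90.00° ✓; |QB| = 31.00 ✗.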